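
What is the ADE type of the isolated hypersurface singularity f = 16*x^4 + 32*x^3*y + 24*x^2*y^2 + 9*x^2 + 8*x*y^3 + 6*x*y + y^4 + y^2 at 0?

A3

The Hessian of f at 0 has rank 1. Corank 1: A-series; mu = 3 gives A_3.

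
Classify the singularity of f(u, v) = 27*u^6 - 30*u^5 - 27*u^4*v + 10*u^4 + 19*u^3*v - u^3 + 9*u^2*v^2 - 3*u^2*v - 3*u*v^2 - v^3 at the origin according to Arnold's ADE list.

E_7

The Hessian of f at 0 has rank 0. Corank 2; j^3 = -(u + v)^3 is a perfect cube, so E-series; the 4-jet and mu = 7 give E_7.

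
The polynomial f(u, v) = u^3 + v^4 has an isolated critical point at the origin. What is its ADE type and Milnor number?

Type E_6, Milnor number mu = 6.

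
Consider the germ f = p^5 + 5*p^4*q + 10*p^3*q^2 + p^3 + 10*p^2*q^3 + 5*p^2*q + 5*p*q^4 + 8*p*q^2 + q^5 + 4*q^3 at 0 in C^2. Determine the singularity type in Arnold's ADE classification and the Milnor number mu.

The Hessian of f at 0 is [[0, 0], [0, 0]] with rank 0, so corank 2. A Groebner basis of the Jacobian ideal J(f) in C{p,q} is {p*q/5 + q^4 + 2*q^2/5, p*q^2 + 2*q^3, p^2 + 3*p*q + 2*q^2}; counting standard monomials gives mu = 6. Corank 2; j^3 = (p + q)*(p + 2*q)^2 has shape L^2 M (L != M), so D-series; mu = 6 gives D_6.

Type D_{6}, Milnor number mu = 6.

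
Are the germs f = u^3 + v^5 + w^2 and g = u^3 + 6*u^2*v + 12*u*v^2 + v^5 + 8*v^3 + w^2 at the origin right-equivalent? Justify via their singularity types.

Yes.

The Hessian of f at 0 has rank 1. Corank 2; j^3 = u^3 is a perfect cube, so E-series; the 5-jet and mu = 8 give E_8. The Hessian of g at 0 has rank 1. Corank 2; j^3 = (u + 2*v)^3 is a perfect cube, so E-series; the 5-jet and mu = 8 give E_8. Both have type E_8, hence right-equivalent.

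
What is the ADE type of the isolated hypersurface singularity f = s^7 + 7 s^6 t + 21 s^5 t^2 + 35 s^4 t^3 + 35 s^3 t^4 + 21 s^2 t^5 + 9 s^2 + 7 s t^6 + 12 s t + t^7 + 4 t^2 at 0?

A6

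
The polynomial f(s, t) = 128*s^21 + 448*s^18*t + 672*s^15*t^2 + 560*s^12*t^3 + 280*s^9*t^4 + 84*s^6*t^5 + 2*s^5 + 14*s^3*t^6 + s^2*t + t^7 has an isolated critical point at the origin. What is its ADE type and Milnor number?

Type D_8, Milnor number mu = 8.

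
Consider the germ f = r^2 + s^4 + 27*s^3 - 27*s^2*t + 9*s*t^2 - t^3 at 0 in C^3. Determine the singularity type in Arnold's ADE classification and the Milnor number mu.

Type E_6, Milnor number mu = 6.

The Hessian of f at 0 is [[0, 0, 0], [0, 0, 0], [0, 0, 2]] with rank 1, so corank 2. A Groebner basis of the Jacobian ideal J(f) in C{s,t,r} is {t^4, s*t^2 - 2*t^3/9, s^2 - 2*s*t/3 + t^2/9, r}; counting standard monomials gives mu = 6. Corank 2; j^3 = (3*s - t)^3 is a perfect cube, so E-series; the 4-jet and mu = 6 give E_6.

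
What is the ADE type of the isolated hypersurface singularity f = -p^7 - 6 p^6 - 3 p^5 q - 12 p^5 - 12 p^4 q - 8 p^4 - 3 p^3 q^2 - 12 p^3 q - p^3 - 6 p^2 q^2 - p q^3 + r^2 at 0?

The Hessian of f at 0 has rank 1. Corank 2; j^3 = -p^3 is a perfect cube, so E-series; the 4-jet and mu = 7 give E_7.

E_7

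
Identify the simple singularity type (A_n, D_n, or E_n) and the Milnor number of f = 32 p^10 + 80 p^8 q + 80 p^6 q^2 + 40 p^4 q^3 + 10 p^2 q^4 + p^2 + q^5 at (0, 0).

Type A4, Milnor number mu = 4.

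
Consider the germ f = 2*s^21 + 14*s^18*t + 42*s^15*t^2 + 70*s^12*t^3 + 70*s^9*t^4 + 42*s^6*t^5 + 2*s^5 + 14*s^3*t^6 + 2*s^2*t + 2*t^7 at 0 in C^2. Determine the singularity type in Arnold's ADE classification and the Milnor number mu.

Type D_8, Milnor number mu = 8.

The Hessian of f at 0 has rank 0. Corank 2; j^3 = 2*s^2*t has shape L^2 M (L != M), so D-series; mu = 8 gives D_8.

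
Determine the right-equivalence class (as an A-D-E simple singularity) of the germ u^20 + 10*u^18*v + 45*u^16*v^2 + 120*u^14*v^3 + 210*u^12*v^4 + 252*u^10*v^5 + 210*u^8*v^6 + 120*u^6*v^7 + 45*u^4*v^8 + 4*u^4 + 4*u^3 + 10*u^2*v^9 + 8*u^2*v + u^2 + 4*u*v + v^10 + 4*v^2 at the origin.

A9

The Hessian of f at 0 has rank 1. Corank 1: A-series; mu = 9 gives A_9.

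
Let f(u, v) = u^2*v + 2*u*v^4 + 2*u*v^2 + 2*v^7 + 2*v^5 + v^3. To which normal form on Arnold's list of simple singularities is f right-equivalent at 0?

D_{8}

The Hessian of f at 0 is [[0, 0], [0, 0]] with rank 0, so corank 2. A Groebner basis of the Jacobian ideal J(f) in C{u,v} is {-u^2/6 + u*v^3 - 4*u*v/3 - 7*v^2/6, u*v + v^4 + v^2, u^3 - 3*u*v^2 - 2*v^3, u^2*v + 2*u*v^2 + v^3}; counting standard monomials gives mu = 8. Corank 2; j^3 = v*(u + v)^2 has shape L^2 M (L != M), so D-series; mu = 8 gives D_8.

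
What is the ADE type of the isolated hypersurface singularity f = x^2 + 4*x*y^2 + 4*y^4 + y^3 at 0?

A_{2}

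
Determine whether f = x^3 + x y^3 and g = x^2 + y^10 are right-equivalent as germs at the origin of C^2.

No.

The Hessian of f at 0 has rank 0. Corank 2; j^3 = x^3 is a perfect cube, so E-series; the 4-jet and mu = 7 give E_7. The Hessian of g at 0 has rank 1. Corank 1: A-series; mu = 9 gives A_9. f is E_7 but g is A_9, hence not right-equivalent.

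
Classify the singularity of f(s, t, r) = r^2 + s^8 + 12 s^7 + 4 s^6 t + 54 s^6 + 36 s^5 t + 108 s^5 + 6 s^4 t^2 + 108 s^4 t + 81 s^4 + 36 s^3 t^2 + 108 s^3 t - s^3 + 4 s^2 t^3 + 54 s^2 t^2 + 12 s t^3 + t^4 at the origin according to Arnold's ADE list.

The Hessian of f at 0 has rank 1. Corank 2; j^3 = -s^3 is a perfect cube, so E-series; the 4-jet and mu = 6 give E_6.

E_6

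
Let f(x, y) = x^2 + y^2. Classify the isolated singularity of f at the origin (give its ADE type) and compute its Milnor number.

The Hessian of f at 0 has rank 2. Corank 0: nondegenerate Morse point, so A_1.

Type A_{1}, Milnor number mu = 1.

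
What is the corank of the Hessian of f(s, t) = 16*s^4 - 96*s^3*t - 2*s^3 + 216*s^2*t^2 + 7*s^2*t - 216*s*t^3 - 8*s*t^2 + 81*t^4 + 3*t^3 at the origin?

Hessian at 0 has rank 0.

2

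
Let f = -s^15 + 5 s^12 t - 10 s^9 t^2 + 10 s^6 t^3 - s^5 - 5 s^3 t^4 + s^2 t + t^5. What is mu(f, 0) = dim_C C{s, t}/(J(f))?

6

The Hessian of f at 0 has rank 0. Corank 2; j^3 = s^2*t has shape L^2 M (L != M), so D-series; mu = 6 gives D_6.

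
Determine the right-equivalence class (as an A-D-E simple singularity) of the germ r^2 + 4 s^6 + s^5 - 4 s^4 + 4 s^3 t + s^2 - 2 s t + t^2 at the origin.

The Hessian of f at 0 has rank 2. Corank 1: A-series; mu = 4 gives A_4.

A4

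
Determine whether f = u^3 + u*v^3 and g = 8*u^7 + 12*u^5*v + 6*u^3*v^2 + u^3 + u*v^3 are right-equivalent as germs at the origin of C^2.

Yes.

The Hessian of f at 0 has rank 0. Corank 2; j^3 = u^3 is a perfect cube, so E-series; the 4-jet and mu = 7 give E_7. The Hessian of g at 0 has rank 0. Corank 2; j^3 = u^3 is a perfect cube, so E-series; the 4-jet and mu = 7 give E_7. Both have type E_7, hence right-equivalent.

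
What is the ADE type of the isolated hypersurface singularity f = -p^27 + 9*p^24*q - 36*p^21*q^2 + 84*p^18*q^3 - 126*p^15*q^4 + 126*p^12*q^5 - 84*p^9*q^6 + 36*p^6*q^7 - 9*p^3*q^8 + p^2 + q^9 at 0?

A_{8}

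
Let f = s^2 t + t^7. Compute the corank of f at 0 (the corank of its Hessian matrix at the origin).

Hessian at 0 has rank 0.

2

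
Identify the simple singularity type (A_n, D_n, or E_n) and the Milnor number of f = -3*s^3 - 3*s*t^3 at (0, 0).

The Hessian of f at 0 is [[0, 0], [0, 0]] with rank 0, so corank 2. A Groebner basis of the Jacobian ideal J(f) in C{s,t} is {s^3, s*t^2, 3*s^2 + t^3}; counting standard monomials gives mu = 7. Corank 2; j^3 = -3*s^3 is a perfect cube, so E-series; the 4-jet and mu = 7 give E_7.

Type E_{7}, Milnor number mu = 7.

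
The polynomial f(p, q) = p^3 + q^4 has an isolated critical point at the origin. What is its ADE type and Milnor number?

Type E6, Milnor number mu = 6.

The Hessian of f at 0 is [[0, 0], [0, 0]] with rank 0, so corank 2. A Groebner basis of the Jacobian ideal J(f) in C{p,q} is {q^3, p^2}; counting standard monomials gives mu = 6. Corank 2; j^3 = p^3 is a perfect cube, so E-series; the 4-jet and mu = 6 give E_6.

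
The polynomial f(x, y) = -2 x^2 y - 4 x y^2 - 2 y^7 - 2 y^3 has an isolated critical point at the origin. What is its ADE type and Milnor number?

The Hessian of f at 0 is [[0, 0], [0, 0]] with rank 0, so corank 2. A Groebner basis of the Jacobian ideal J(f) in C{x,y} is {x^2/7 + y^6 - y^2/7, x^3 + y^3, x*y + y^2}; counting standard monomials gives mu = 8. Corank 2; j^3 = -2*y*(x + y)^2 has shape L^2 M (L != M), so D-series; mu = 8 gives D_8.

Type D_{8}, Milnor number mu = 8.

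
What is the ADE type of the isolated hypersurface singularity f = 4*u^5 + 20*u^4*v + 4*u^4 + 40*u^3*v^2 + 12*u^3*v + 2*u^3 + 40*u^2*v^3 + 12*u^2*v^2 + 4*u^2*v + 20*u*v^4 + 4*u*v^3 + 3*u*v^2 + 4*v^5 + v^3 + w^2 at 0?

D_{4}

The Hessian of f at 0 has rank 1. Corank 2; j^3 = (u + v)*(2*u^2 + 2*u*v + v^2) splits into three distinct lines over C (the quadratic factor has nonzero discriminant), so D_4.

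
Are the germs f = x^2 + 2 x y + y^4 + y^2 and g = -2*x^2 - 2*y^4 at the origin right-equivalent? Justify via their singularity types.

Yes.

The Hessian of f at 0 has rank 1. Corank 1: A-series; mu = 3 gives A_3. The Hessian of g at 0 has rank 1. Corank 1: A-series; mu = 3 gives A_3. Both have type A_3, hence right-equivalent.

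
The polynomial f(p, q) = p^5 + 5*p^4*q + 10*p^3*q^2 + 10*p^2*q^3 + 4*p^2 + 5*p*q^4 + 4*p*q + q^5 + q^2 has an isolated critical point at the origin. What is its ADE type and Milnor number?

Type A4, Milnor number mu = 4.

The Hessian of f at 0 has rank 1. Corank 1: A-series; mu = 4 gives A_4.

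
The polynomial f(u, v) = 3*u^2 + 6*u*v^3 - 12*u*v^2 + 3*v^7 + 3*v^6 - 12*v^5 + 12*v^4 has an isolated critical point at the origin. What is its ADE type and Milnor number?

The Hessian of f at 0 has rank 1. Corank 1: A-series; mu = 6 gives A_6.

Type A_{6}, Milnor number mu = 6.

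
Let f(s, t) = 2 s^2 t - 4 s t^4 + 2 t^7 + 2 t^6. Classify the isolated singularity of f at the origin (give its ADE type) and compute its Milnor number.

Type D7, Milnor number mu = 7.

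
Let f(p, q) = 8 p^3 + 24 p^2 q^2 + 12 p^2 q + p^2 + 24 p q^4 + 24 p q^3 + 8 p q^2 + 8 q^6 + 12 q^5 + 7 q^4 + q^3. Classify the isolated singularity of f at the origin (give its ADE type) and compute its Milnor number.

Type A_2, Milnor number mu = 2.

The Hessian of f at 0 is [[2, 0], [0, 0]] with rank 1, so corank 1. A Groebner basis of the Jacobian ideal J(f) in C{p,q} is {q^2, p}; counting standard monomials gives mu = 2. Corank 1: A-series; mu = 2 gives A_2.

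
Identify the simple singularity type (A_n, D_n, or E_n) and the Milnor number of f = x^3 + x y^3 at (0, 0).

The Hessian of f at 0 is [[0, 0], [0, 0]] with rank 0, so corank 2. A Groebner basis of the Jacobian ideal J(f) in C{x,y} is {x^3, x*y^2, 3*x^2 + y^3}; counting standard monomials gives mu = 7. Corank 2; j^3 = x^3 is a perfect cube, so E-series; the 4-jet and mu = 7 give E_7.

Type E7, Milnor number mu = 7.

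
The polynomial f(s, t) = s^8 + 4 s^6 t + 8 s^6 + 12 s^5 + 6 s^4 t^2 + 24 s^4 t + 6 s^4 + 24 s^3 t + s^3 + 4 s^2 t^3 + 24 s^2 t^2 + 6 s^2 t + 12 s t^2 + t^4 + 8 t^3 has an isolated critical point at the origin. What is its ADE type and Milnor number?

The Hessian of f at 0 has rank 0. Corank 2; j^3 = (s + 2*t)^3 is a perfect cube, so E-series; the 4-jet and mu = 6 give E_6.

Type E_6, Milnor number mu = 6.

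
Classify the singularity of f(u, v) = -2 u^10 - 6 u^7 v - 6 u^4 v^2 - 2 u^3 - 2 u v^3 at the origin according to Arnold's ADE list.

E_7

The Hessian of f at 0 has rank 0. Corank 2; j^3 = -2*u^3 is a perfect cube, so E-series; the 4-jet and mu = 7 give E_7.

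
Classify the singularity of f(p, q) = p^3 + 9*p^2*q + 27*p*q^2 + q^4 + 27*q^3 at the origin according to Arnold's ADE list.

The Hessian of f at 0 has rank 0. Corank 2; j^3 = (p + 3*q)^3 is a perfect cube, so E-series; the 4-jet and mu = 6 give E_6.

E6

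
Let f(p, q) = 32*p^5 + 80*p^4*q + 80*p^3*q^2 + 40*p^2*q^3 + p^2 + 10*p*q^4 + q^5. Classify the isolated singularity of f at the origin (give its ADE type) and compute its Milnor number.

Type A4, Milnor number mu = 4.

The Hessian of f at 0 has rank 1. Corank 1: A-series; mu = 4 gives A_4.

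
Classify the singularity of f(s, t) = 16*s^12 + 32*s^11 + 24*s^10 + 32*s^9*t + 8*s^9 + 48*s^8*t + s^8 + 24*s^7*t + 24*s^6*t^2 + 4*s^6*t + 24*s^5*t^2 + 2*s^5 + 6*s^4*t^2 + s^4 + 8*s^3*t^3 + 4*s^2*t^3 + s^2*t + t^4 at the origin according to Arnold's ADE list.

D_5

The Hessian of f at 0 is [[0, 0], [0, 0]] with rank 0, so corank 2. A Groebner basis of the Jacobian ideal J(f) in C{s,t} is {s^3, s^2/4 + t^3, s*t}; counting standard monomials gives mu = 5. Corank 2; j^3 = s^2*t has shape L^2 M (L != M), so D-series; mu = 5 gives D_5.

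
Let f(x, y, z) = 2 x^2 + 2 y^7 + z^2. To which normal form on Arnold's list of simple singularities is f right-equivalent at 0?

A_6

The Hessian of f at 0 is [[4, 0, 0], [0, 0, 0], [0, 0, 2]] with rank 2, so corank 1. A Groebner basis of the Jacobian ideal J(f) in C{x,y,z} is {y^6, x, z}; counting standard monomials gives mu = 6. Corank 1: A-series; mu = 6 gives A_6.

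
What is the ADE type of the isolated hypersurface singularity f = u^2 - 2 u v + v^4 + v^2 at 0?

A_3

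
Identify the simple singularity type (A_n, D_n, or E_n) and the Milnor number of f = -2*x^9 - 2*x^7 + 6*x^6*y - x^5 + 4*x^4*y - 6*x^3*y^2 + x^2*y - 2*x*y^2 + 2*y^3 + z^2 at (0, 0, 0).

Type D_4, Milnor number mu = 4.

The Hessian of f at 0 has rank 1. Corank 2; j^3 = y*(x^2 - 2*x*y + 2*y^2) splits into three distinct lines over C (the quadratic factor has nonzero discriminant), so D_4.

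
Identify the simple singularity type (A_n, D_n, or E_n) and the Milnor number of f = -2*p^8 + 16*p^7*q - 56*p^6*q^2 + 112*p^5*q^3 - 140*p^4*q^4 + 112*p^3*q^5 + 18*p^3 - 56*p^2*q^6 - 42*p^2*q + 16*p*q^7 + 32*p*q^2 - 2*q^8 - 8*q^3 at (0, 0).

The Hessian of f at 0 is [[0, 0], [0, 0]] with rank 0, so corank 2. A Groebner basis of the Jacobian ideal J(f) in C{p,q} is {6561*p*q/8 + q^7 - 2187*q^2/4, p*q^2 - 2*q^3/3, p^2 - 5*p*q/3 + 2*q^2/3}; counting standard monomials gives mu = 9. Corank 2; j^3 = 2*(p - q)*(3*p - 2*q)^2 has shape L^2 M (L != M), so D-series; mu = 9 gives D_9.

Type D_{9}, Milnor number mu = 9.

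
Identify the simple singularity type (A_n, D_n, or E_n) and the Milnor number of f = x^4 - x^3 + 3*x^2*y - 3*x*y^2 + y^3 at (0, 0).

The Hessian of f at 0 has rank 0. Corank 2; j^3 = -(x - y)^3 is a perfect cube, so E-series; the 4-jet and mu = 6 give E_6.

Type E6, Milnor number mu = 6.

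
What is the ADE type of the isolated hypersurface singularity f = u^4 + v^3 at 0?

E_{6}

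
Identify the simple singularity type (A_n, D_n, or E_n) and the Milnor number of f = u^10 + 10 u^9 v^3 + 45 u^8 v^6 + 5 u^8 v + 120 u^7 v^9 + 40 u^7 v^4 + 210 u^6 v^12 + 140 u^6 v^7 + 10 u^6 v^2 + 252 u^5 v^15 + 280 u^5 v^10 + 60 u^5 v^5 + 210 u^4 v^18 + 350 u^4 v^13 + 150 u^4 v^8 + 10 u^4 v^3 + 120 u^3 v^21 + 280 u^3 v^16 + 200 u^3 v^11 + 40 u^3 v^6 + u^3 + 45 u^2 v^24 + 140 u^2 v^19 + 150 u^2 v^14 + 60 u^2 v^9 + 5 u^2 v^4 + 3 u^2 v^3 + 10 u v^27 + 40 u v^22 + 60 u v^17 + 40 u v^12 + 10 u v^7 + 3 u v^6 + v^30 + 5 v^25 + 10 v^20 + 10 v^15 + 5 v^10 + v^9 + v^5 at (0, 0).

The Hessian of f at 0 has rank 0. Corank 2; j^3 = u^3 is a perfect cube, so E-series; the 5-jet and mu = 8 give E_8.

Type E8, Milnor number mu = 8.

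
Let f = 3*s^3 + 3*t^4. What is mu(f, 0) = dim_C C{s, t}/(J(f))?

6

The Hessian of f at 0 has rank 0. Corank 2; j^3 = 3*s^3 is a perfect cube, so E-series; the 4-jet and mu = 6 give E_6.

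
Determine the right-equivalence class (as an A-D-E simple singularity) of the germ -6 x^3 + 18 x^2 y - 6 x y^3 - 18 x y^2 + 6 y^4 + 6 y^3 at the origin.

E_7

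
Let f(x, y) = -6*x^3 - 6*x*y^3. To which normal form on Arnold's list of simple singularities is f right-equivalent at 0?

E7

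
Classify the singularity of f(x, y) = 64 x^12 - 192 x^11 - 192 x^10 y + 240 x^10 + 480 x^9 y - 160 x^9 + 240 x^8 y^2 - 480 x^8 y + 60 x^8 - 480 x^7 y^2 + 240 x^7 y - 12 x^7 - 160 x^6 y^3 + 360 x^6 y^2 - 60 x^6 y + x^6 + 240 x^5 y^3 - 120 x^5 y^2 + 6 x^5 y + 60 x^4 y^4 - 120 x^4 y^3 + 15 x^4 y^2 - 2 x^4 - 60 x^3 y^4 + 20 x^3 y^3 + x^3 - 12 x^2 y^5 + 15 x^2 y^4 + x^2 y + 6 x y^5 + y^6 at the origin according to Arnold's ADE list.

The Hessian of f at 0 has rank 0. Corank 2; j^3 = x^2*(x + y) has shape L^2 M (L != M), so D-series; mu = 7 gives D_7.

D7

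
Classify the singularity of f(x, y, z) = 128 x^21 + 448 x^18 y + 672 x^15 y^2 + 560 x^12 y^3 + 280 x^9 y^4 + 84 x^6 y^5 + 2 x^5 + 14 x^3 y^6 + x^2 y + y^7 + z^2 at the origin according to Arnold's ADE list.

The Hessian of f at 0 is [[0, 0, 0], [0, 0, 0], [0, 0, 2]] with rank 1, so corank 2. A Groebner basis of the Jacobian ideal J(f) in C{x,y,z} is {x^2/7 + y^6, x^3, x*y, z}; counting standard monomials gives mu = 8. Corank 2; j^3 = x^2*y has shape L^2 M (L != M), so D-series; mu = 8 gives D_8.

D_8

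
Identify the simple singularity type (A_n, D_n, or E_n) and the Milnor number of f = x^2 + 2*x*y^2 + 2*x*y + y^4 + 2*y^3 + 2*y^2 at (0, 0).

Type A_1, Milnor number mu = 1.

The Hessian of f at 0 is [[2, 2], [2, 4]] with rank 2, so corank 0. A Groebner basis of the Jacobian ideal J(f) in C{x,y} is {x, y}; counting standard monomials gives mu = 1. Corank 0: nondegenerate Morse point, so A_1.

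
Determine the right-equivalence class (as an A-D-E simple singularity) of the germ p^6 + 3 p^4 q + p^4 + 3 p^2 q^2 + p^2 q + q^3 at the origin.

D_4

The Hessian of f at 0 has rank 0. Corank 2; j^3 = q*(p^2 + q^2) splits into three distinct lines over C (the quadratic factor has nonzero discriminant), so D_4.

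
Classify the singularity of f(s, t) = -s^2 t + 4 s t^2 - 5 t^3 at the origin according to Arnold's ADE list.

D_4

The Hessian of f at 0 is [[0, 0], [0, 0]] with rank 0, so corank 2. A Groebner basis of the Jacobian ideal J(f) in C{s,t} is {t^3, s^2 - t^2, s*t - 2*t^2}; counting standard monomials gives mu = 4. Corank 2; j^3 = -t*(s^2 - 4*s*t + 5*t^2) splits into three distinct lines over C (the quadratic factor has nonzero discriminant), so D_4.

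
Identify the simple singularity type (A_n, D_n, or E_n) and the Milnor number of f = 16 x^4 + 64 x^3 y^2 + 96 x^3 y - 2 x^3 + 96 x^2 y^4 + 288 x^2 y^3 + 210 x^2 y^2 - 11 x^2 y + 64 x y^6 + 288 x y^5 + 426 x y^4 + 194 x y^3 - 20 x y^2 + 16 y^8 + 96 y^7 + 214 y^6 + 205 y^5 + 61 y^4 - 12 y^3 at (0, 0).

Type D_5, Milnor number mu = 5.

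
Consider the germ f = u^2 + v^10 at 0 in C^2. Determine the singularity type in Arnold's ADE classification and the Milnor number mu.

Type A_9, Milnor number mu = 9.

The Hessian of f at 0 is [[2, 0], [0, 0]] with rank 1, so corank 1. A Groebner basis of the Jacobian ideal J(f) in C{u,v} is {v^9, u}; counting standard monomials gives mu = 9. Corank 1: A-series; mu = 9 gives A_9.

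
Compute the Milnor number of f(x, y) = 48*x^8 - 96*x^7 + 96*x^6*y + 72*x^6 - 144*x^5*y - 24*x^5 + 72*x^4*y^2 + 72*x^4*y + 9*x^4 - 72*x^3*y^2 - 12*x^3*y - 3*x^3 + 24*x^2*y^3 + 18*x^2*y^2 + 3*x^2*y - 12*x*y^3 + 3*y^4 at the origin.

5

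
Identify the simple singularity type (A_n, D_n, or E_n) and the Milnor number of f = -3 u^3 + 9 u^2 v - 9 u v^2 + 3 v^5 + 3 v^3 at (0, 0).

The Hessian of f at 0 has rank 0. Corank 2; j^3 = -3*(u - v)^3 is a perfect cube, so E-series; the 5-jet and mu = 8 give E_8.

Type E8, Milnor number mu = 8.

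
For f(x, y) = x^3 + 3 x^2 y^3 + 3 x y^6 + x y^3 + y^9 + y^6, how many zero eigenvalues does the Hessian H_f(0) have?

2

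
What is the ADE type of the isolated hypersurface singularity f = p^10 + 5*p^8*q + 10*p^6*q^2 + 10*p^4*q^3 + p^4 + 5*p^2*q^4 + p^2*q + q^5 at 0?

D_6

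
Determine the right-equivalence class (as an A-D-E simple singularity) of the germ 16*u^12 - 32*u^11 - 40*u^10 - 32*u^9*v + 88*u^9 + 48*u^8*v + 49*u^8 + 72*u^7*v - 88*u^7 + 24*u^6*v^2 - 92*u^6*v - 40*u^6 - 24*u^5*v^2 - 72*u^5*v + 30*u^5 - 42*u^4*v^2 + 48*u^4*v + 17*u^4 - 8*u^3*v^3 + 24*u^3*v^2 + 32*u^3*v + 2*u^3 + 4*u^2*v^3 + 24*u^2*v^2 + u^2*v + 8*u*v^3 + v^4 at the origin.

The Hessian of f at 0 has rank 0. Corank 2; j^3 = u^2*(2*u + v) has shape L^2 M (L != M), so D-series; mu = 5 gives D_5.

D_5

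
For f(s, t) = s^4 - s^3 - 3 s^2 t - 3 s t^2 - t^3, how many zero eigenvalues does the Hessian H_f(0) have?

Hessian at 0 has rank 0.

2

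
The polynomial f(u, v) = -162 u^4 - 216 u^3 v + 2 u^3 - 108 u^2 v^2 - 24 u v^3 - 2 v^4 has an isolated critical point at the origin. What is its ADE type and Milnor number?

The Hessian of f at 0 has rank 0. Corank 2; j^3 = 2*u^3 is a perfect cube, so E-series; the 4-jet and mu = 6 give E_6.

Type E_6, Milnor number mu = 6.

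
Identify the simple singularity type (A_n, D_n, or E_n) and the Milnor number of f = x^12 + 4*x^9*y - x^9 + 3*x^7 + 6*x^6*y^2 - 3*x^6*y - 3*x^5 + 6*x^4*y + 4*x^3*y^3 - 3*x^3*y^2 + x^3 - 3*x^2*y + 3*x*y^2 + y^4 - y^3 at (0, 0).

Type E_{6}, Milnor number mu = 6.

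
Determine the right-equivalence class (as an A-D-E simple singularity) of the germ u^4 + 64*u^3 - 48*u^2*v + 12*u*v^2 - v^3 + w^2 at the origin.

E_6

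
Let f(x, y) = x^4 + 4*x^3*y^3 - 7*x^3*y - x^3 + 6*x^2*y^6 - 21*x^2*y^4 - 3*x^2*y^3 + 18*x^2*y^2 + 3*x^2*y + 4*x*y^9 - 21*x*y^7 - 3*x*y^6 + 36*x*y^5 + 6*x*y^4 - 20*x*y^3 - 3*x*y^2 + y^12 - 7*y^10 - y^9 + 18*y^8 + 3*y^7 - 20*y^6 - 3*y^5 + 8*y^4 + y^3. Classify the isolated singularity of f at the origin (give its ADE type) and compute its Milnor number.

Type E_7, Milnor number mu = 7.

The Hessian of f at 0 has rank 0. Corank 2; j^3 = -(x - y)^3 is a perfect cube, so E-series; the 4-jet and mu = 7 give E_7.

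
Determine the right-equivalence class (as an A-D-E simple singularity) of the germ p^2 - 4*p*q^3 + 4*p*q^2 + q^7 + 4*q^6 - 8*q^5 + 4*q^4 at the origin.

A_{6}

The Hessian of f at 0 has rank 1. Corank 1: A-series; mu = 6 gives A_6.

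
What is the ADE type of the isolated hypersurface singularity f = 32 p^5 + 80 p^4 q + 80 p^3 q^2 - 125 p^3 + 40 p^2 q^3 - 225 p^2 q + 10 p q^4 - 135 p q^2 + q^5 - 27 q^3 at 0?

E_{8}

The Hessian of f at 0 is [[0, 0], [0, 0]] with rank 0, so corank 2. A Groebner basis of the Jacobian ideal J(f) in C{p,q} is {q^5, p*q^3 + 23*q^4/40, p^2 + 6*p*q/5 + 9*q^2/25}; counting standard monomials gives mu = 8. Corank 2; j^3 = -(5*p + 3*q)^3 is a perfect cube, so E-series; the 5-jet and mu = 8 give E_8.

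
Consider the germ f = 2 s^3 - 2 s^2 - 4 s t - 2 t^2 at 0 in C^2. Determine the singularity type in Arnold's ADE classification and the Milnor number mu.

Type A_{2}, Milnor number mu = 2.

The Hessian of f at 0 is [[-4, -4], [-4, -4]] with rank 1, so corank 1. A Groebner basis of the Jacobian ideal J(f) in C{s,t} is {t^2, s + t}; counting standard monomials gives mu = 2. Corank 1: A-series; mu = 2 gives A_2.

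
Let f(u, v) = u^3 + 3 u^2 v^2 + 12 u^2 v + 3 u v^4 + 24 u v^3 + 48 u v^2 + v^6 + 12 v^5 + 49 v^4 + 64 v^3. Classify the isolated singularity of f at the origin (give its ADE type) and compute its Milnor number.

Type E6, Milnor number mu = 6.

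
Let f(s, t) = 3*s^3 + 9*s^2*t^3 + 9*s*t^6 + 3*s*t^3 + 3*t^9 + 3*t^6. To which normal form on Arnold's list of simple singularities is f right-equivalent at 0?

E_7

The Hessian of f at 0 has rank 0. Corank 2; j^3 = 3*s^3 is a perfect cube, so E-series; the 4-jet and mu = 7 give E_7.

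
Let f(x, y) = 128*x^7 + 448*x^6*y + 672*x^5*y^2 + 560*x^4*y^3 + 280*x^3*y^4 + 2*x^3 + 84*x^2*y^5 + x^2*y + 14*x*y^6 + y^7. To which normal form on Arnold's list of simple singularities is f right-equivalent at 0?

D_8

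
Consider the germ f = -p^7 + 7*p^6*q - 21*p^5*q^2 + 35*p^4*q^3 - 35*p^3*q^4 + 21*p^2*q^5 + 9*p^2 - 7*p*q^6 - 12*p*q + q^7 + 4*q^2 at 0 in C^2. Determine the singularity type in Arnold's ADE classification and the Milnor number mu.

The Hessian of f at 0 has rank 1. Corank 1: A-series; mu = 6 gives A_6.

Type A6, Milnor number mu = 6.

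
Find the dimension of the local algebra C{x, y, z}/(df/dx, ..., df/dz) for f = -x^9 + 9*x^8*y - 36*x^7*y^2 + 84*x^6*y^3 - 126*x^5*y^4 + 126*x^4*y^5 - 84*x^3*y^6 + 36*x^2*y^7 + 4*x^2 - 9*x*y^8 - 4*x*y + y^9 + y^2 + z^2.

8

The Hessian of f at 0 has rank 2. Corank 1: A-series; mu = 8 gives A_8.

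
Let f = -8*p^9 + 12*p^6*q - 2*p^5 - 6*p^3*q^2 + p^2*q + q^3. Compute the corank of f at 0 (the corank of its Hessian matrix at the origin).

Hessian at 0 has rank 0.

2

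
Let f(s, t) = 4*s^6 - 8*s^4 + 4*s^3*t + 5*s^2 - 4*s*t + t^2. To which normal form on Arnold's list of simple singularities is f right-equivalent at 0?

The Hessian of f at 0 has rank 2. Corank 0: nondegenerate Morse point, so A_1.

A1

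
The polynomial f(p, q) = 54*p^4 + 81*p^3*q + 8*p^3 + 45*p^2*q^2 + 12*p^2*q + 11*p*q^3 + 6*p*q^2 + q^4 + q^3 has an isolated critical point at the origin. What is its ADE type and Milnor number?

Type E_7, Milnor number mu = 7.

The Hessian of f at 0 is [[0, 0], [0, 0]] with rank 0, so corank 2. A Groebner basis of the Jacobian ideal J(f) in C{p,q} is {256*p^2/3 + 256*p*q/3 + q^4 - 8*q^3/9 + 64*q^2/3, p^3 + 20*p^2/3 + 20*p*q/3 + q^3/18 + 5*q^2/3, p^2*q - 88*p^2/9 - 88*p*q/9 - 4*q^3/27 - 22*q^2/9, 32*p^2/3 + p*q^2 + 32*p*q/3 + 7*q^3/18 + 8*q^2/3}; counting standard monomials gives mu = 7. Corank 2; j^3 = (2*p + q)^3 is a perfect cube, so E-series; the 4-jet and mu = 7 give E_7.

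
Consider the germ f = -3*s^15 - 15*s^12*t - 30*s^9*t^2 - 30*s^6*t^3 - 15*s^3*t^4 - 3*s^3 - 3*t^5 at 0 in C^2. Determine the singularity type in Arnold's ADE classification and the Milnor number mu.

Type E8, Milnor number mu = 8.

The Hessian of f at 0 has rank 0. Corank 2; j^3 = -3*s^3 is a perfect cube, so E-series; the 5-jet and mu = 8 give E_8.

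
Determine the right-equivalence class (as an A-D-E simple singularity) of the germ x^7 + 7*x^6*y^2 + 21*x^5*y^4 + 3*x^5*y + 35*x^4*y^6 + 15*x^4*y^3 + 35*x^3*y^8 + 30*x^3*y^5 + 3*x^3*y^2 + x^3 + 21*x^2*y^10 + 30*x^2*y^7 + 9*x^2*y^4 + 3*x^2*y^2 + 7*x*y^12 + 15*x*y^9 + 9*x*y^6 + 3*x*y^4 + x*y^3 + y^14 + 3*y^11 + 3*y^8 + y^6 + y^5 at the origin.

E7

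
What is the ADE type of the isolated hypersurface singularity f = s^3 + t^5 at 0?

E_8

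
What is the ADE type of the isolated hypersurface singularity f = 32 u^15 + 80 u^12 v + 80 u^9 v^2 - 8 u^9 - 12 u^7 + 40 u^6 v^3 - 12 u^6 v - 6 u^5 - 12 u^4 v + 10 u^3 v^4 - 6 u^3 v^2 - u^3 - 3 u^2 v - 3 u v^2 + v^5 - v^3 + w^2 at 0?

E_8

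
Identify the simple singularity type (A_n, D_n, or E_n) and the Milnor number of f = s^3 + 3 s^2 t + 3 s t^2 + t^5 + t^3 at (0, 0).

Type E_8, Milnor number mu = 8.

The Hessian of f at 0 has rank 0. Corank 2; j^3 = (s + t)^3 is a perfect cube, so E-series; the 5-jet and mu = 8 give E_8.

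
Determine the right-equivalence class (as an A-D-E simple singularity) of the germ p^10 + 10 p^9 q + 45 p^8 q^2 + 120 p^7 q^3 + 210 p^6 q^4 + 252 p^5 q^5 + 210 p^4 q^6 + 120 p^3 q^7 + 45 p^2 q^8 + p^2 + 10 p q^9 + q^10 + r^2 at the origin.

A_9

The Hessian of f at 0 is [[2, 0, 0], [0, 0, 0], [0, 0, 2]] with rank 2, so corank 1. A Groebner basis of the Jacobian ideal J(f) in C{p,q,r} is {q^9, p, r}; counting standard monomials gives mu = 9. Corank 1: A-series; mu = 9 gives A_9.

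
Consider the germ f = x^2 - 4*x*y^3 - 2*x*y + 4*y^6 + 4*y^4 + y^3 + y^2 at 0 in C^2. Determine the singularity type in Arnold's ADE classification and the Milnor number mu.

Type A_{2}, Milnor number mu = 2.

The Hessian of f at 0 is [[2, -2], [-2, 2]] with rank 1, so corank 1. A Groebner basis of the Jacobian ideal J(f) in C{x,y} is {y^2, x - y}; counting standard monomials gives mu = 2. Corank 1: A-series; mu = 2 gives A_2.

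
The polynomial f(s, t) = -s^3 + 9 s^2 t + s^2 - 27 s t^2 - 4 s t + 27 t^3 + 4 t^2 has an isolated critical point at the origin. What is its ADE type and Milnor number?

Type A_2, Milnor number mu = 2.

The Hessian of f at 0 is [[2, -4], [-4, 8]] with rank 1, so corank 1. A Groebner basis of the Jacobian ideal J(f) in C{s,t} is {t^2, s - 2*t}; counting standard monomials gives mu = 2. Corank 1: A-series; mu = 2 gives A_2.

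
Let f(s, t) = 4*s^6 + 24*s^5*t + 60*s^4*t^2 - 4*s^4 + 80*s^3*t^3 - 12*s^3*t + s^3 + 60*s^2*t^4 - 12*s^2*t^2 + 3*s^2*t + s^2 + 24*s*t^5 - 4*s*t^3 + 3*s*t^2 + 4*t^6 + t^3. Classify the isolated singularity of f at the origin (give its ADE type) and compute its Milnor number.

Type A2, Milnor number mu = 2.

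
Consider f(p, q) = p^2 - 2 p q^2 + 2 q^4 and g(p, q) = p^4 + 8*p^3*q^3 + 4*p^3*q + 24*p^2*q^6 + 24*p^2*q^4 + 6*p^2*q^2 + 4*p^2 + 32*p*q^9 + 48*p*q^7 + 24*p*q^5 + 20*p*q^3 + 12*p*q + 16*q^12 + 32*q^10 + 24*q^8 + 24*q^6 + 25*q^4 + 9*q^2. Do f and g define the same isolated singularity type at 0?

The Hessian of f at 0 has rank 1. Corank 1: A-series; mu = 3 gives A_3. The Hessian of g at 0 has rank 1. Corank 1: A-series; mu = 3 gives A_3. Both have type A_3, hence right-equivalent.

Yes.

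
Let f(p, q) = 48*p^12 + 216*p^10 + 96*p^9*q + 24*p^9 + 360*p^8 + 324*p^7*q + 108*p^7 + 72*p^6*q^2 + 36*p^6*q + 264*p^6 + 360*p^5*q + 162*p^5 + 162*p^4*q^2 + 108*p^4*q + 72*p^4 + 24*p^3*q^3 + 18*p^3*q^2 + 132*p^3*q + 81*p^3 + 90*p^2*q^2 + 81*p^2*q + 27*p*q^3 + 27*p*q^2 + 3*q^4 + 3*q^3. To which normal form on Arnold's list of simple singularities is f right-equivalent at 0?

E_7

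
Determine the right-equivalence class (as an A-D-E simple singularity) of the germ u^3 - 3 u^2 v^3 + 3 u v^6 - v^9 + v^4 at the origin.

The Hessian of f at 0 has rank 0. Corank 2; j^3 = u^3 is a perfect cube, so E-series; the 4-jet and mu = 6 give E_6.

E_{6}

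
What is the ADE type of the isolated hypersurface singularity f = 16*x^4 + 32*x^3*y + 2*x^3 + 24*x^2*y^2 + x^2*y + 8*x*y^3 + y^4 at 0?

The Hessian of f at 0 has rank 0. Corank 2; j^3 = x^2*(2*x + y) has shape L^2 M (L != M), so D-series; mu = 5 gives D_5.

D_{5}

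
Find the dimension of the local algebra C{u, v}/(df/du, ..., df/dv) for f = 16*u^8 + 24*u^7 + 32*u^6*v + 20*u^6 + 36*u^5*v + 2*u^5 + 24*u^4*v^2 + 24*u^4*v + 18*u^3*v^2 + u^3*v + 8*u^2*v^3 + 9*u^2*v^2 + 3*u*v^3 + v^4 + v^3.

The Hessian of f at 0 has rank 0. Corank 2; j^3 = v^3 is a perfect cube, so E-series; the 4-jet and mu = 7 give E_7.

7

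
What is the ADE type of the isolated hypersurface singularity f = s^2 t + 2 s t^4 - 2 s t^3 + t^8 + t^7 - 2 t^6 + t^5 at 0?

The Hessian of f at 0 is [[0, 0], [0, 0]] with rank 0, so corank 2. A Groebner basis of the Jacobian ideal J(f) in C{s,t} is {s^2*t^2 + 2*s^2*t/5 - s^2/5 + 4*s*t^2/5 + 3*s*t/5 - 3*t^3/5, -8*s^2*t/15 - s^2/15 + s*t^3 + 3*s*t^2/5 + 8*s*t/15 - 8*t^3/15, s*t + t^4 - t^3, s^3 + s^2*t/3 - s^2/3 + s*t^2 + 2*s*t/3 - 2*t^3/3}; counting standard monomials gives mu = 9. Corank 2; j^3 = s^2*t has shape L^2 M (L != M), so D-series; mu = 9 gives D_9.

D_{9}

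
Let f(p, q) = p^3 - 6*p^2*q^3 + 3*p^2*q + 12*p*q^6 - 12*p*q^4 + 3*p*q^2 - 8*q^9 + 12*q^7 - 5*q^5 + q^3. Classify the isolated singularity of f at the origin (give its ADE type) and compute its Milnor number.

The Hessian of f at 0 has rank 0. Corank 2; j^3 = (p + q)^3 is a perfect cube, so E-series; the 5-jet and mu = 8 give E_8.

Type E_{8}, Milnor number mu = 8.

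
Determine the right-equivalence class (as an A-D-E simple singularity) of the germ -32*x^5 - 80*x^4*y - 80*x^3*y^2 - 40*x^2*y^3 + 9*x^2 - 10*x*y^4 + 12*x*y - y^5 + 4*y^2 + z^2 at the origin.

A_4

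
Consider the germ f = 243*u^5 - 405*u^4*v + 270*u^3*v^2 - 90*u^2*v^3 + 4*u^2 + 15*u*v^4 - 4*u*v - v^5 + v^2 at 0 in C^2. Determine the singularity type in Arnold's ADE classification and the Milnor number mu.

Type A_{4}, Milnor number mu = 4.

The Hessian of f at 0 is [[8, -4], [-4, 2]] with rank 1, so corank 1. A Groebner basis of the Jacobian ideal J(f) in C{u,v} is {v^4, u - v/2}; counting standard monomials gives mu = 4. Corank 1: A-series; mu = 4 gives A_4.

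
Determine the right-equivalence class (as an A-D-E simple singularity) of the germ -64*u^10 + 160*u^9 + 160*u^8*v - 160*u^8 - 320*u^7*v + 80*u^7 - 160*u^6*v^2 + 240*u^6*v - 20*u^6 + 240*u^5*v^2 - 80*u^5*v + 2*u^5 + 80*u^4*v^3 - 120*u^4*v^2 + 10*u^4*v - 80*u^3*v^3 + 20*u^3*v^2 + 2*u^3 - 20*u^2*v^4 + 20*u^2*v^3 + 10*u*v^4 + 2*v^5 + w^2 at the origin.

E_8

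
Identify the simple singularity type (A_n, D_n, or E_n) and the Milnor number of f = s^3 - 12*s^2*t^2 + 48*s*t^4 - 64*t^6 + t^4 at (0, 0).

The Hessian of f at 0 is [[0, 0], [0, 0]] with rank 0, so corank 2. A Groebner basis of the Jacobian ideal J(f) in C{s,t} is {s^3, s^2*t, -s^2/8 + s*t^2, t^3}; counting standard monomials gives mu = 6. Corank 2; j^3 = s^3 is a perfect cube, so E-series; the 4-jet and mu = 6 give E_6.

Type E6, Milnor number mu = 6.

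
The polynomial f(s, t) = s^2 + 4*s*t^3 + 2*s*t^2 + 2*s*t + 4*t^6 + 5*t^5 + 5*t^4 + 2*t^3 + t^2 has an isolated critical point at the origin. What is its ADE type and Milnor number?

The Hessian of f at 0 has rank 1. Corank 1: A-series; mu = 4 gives A_4.

Type A4, Milnor number mu = 4.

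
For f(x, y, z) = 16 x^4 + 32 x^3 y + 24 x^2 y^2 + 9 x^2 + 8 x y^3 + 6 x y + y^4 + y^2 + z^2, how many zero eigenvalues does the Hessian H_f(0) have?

The Hessian at 0 is [[18, 6, 0], [6, 2, 0], [0, 0, 2]] of rank 2; hence corank 1.

1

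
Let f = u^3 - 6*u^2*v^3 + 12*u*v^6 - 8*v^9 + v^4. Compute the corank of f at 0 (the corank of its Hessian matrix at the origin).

Hessian at 0 has rank 0.

2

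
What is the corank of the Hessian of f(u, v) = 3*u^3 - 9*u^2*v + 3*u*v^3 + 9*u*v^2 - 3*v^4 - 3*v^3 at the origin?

2

Hessian at 0 has rank 0.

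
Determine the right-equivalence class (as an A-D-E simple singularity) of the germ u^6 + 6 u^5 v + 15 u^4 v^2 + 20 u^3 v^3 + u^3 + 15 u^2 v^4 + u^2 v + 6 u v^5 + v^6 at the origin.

The Hessian of f at 0 has rank 0. Corank 2; j^3 = u^2*(u + v) has shape L^2 M (L != M), so D-series; mu = 7 gives D_7.

D_{7}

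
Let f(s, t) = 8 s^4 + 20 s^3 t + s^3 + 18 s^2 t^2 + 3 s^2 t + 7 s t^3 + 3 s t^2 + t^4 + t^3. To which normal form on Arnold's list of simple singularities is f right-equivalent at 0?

The Hessian of f at 0 has rank 0. Corank 2; j^3 = (s + t)^3 is a perfect cube, so E-series; the 4-jet and mu = 7 give E_7.

E7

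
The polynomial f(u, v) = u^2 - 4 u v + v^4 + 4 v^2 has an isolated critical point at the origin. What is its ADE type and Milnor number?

The Hessian of f at 0 has rank 1. Corank 1: A-series; mu = 3 gives A_3.

Type A_{3}, Milnor number mu = 3.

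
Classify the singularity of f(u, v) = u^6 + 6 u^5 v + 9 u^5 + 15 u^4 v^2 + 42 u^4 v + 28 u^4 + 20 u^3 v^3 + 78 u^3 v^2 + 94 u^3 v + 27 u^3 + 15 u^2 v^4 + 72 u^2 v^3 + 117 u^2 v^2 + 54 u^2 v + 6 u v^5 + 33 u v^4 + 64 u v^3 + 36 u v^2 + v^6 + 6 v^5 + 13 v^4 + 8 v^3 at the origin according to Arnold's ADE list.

E_{6}

The Hessian of f at 0 has rank 0. Corank 2; j^3 = (3*u + 2*v)^3 is a perfect cube, so E-series; the 4-jet and mu = 6 give E_6.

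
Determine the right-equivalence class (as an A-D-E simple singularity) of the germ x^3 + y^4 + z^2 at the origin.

E_6

The Hessian of f at 0 is [[0, 0, 0], [0, 0, 0], [0, 0, 2]] with rank 1, so corank 2. A Groebner basis of the Jacobian ideal J(f) in C{x,y,z} is {y^3, x^2, z}; counting standard monomials gives mu = 6. Corank 2; j^3 = x^3 is a perfect cube, so E-series; the 4-jet and mu = 6 give E_6.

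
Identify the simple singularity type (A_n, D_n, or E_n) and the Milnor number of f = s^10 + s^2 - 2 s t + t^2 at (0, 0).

The Hessian of f at 0 has rank 1. Corank 1: A-series; mu = 9 gives A_9.

Type A9, Milnor number mu = 9.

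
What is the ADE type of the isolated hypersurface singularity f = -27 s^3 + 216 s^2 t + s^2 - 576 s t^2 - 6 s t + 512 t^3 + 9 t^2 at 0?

The Hessian of f at 0 has rank 1. Corank 1: A-series; mu = 2 gives A_2.

A_{2}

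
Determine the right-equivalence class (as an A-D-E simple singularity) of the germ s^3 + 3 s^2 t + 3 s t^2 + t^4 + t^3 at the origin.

The Hessian of f at 0 has rank 0. Corank 2; j^3 = (s + t)^3 is a perfect cube, so E-series; the 4-jet and mu = 6 give E_6.

E6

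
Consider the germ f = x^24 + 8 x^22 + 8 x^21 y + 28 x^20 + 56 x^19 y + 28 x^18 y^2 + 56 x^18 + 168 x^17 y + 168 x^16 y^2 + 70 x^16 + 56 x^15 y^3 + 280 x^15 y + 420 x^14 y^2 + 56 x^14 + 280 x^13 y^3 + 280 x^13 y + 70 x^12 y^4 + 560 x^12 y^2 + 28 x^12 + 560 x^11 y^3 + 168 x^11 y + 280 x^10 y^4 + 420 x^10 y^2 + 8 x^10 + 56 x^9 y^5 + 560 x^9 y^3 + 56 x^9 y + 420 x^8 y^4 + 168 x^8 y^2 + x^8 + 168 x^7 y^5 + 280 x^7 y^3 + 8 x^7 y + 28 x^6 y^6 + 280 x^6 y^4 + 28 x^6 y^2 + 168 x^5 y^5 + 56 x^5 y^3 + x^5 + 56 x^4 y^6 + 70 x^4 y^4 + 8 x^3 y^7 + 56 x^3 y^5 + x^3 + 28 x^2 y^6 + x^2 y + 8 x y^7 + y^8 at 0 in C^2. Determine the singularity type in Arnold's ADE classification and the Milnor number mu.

Type D_9, Milnor number mu = 9.

The Hessian of f at 0 is [[0, 0], [0, 0]] with rank 0, so corank 2. A Groebner basis of the Jacobian ideal J(f) in C{x,y} is {-x*y/8 + y^7, x*y^2, x^2 + x*y}; counting standard monomials gives mu = 9. Corank 2; j^3 = x^2*(x + y) has shape L^2 M (L != M), so D-series; mu = 9 gives D_9.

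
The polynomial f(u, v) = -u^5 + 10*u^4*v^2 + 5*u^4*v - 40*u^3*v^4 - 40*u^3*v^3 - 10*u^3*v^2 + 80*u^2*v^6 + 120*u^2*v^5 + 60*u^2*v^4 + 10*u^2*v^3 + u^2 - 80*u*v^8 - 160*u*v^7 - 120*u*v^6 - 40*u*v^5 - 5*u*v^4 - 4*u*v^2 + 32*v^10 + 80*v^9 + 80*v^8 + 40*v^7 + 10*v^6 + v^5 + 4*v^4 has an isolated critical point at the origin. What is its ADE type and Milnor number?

The Hessian of f at 0 has rank 1. Corank 1: A-series; mu = 4 gives A_4.

Type A4, Milnor number mu = 4.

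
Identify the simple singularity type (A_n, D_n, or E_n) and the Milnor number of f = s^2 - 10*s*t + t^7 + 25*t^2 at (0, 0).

Type A_6, Milnor number mu = 6.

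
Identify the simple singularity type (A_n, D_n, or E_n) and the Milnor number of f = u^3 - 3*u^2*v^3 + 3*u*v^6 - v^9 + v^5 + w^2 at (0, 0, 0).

The Hessian of f at 0 has rank 1. Corank 2; j^3 = u^3 is a perfect cube, so E-series; the 5-jet and mu = 8 give E_8.

Type E8, Milnor number mu = 8.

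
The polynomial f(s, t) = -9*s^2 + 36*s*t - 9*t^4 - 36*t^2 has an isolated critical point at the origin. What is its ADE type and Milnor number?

Type A_3, Milnor number mu = 3.

The Hessian of f at 0 has rank 1. Corank 1: A-series; mu = 3 gives A_3.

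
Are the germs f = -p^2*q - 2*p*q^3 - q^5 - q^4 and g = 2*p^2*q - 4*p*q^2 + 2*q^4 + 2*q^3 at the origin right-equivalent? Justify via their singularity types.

The Hessian of f at 0 is [[0, 0], [0, 0]] with rank 0, so corank 2. A Groebner basis of the Jacobian ideal J(f) in C{p,q} is {p*q^2, p*q + q^3, p^2 - 4*p*q}; counting standard monomials gives mu = 5. Corank 2; j^3 = -p^2*q has shape L^2 M (L != M), so D-series; mu = 5 gives D_5. The Hessian of g at 0 is [[0, 0], [0, 0]] with rank 0, so corank 2. A Groebner basis of the Jacobian ideal J(g) in C{p,q} is {p^3 + p^2/4 - q^2/4, p^2/4 + q^3 - q^2/4, p*q - q^2}; counting standard monomials gives mu = 5. Corank 2; j^3 = 2*q*(p - q)^2 has shape L^2 M (L != M), so D-series; mu = 5 gives D_5. Both have type D_5, hence right-equivalent.

Yes.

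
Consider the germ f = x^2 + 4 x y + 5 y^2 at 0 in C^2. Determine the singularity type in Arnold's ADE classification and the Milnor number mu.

The Hessian of f at 0 has rank 2. Corank 0: nondegenerate Morse point, so A_1.

Type A_1, Milnor number mu = 1.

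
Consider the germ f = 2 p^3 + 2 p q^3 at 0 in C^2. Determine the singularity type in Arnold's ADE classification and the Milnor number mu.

The Hessian of f at 0 has rank 0. Corank 2; j^3 = 2*p^3 is a perfect cube, so E-series; the 4-jet and mu = 7 give E_7.

Type E7, Milnor number mu = 7.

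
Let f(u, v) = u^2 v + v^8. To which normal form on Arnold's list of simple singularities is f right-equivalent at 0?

The Hessian of f at 0 is [[0, 0], [0, 0]] with rank 0, so corank 2. A Groebner basis of the Jacobian ideal J(f) in C{u,v} is {u^2/8 + v^7, u^3, u*v}; counting standard monomials gives mu = 9. Corank 2; j^3 = u^2*v has shape L^2 M (L != M), so D-series; mu = 9 gives D_9.

D9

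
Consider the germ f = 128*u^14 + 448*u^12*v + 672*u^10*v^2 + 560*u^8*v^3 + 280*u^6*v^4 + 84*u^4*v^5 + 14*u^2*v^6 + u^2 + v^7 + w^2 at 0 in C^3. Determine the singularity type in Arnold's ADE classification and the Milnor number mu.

Type A_{6}, Milnor number mu = 6.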